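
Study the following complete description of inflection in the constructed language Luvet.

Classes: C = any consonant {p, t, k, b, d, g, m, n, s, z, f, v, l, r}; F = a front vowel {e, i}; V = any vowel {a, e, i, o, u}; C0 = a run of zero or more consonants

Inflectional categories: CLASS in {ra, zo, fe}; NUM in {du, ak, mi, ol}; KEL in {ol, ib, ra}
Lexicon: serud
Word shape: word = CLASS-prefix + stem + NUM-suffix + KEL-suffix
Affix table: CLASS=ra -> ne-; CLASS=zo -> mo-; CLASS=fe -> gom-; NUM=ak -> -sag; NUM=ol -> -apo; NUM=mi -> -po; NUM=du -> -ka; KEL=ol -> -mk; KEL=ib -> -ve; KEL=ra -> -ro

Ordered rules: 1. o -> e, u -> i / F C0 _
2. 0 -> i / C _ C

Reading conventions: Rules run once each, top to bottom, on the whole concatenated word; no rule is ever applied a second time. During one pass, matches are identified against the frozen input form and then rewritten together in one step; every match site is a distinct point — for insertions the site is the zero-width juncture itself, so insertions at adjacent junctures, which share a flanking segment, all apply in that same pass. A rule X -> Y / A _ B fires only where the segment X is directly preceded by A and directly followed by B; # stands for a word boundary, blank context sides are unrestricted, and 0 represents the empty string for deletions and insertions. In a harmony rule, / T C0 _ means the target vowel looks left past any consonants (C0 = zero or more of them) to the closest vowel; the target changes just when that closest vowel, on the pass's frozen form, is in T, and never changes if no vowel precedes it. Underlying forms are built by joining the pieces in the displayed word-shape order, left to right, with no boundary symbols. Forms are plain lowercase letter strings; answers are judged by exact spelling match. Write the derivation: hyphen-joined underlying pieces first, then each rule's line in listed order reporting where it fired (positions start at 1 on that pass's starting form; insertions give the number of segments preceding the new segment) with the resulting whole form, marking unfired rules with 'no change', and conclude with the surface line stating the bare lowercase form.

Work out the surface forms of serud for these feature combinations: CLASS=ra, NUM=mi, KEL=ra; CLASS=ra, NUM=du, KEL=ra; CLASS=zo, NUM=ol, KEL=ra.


cell CLASS=ra, NUM=mi, KEL=ra:
underlying: ne-serud-po-ro
1. o -> e, u -> i / F C0 _: fires at position(s) 6: neseridporo
2. 0 -> i / C _ C: inserts after position(s) 7: neseridiporo
surface: neseridiporo

cell CLASS=ra, NUM=du, KEL=ra:
underlying: ne-serud-ka-ro
1. o -> e, u -> i / F C0 _: fires at position(s) 6: neseridkaro
2. 0 -> i / C _ C: inserts after position(s) 7: neseridikaro
surface: neseridikaro

cell CLASS=zo, NUM=ol, KEL=ra:
underlying: mo-serud-apo-ro
1. o -> e, u -> i / F C0 _: fires at position(s) 6: moseridaporo
2. 0 -> i / C _ C: no change
surface: moseridaporo


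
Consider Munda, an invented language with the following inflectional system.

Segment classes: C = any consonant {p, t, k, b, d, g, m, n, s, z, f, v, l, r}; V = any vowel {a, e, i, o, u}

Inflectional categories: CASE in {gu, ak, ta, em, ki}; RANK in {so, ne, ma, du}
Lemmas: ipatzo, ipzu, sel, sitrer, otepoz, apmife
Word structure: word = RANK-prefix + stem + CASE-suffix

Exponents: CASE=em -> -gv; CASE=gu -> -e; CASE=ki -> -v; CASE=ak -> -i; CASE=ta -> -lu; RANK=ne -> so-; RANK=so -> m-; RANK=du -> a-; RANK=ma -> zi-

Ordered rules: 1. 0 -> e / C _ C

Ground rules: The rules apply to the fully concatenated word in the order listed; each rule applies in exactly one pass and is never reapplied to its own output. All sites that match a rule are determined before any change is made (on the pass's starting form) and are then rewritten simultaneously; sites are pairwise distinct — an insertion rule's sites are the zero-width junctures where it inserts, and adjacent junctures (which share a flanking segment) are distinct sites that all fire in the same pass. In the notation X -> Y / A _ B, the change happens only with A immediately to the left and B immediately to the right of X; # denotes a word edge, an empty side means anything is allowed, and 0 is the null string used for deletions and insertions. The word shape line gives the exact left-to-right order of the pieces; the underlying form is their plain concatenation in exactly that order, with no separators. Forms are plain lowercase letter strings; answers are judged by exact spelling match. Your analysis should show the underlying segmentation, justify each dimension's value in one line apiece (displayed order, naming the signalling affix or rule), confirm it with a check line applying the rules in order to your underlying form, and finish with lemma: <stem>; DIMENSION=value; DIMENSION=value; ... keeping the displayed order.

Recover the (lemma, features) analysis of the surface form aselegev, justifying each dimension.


underlying: a-sel-gv
CASE=em - signalled by the affix -gv
RANK=du - signalled by the affix a-
check: aselgv -> aselegev
lemma: sel; CASE=em; RANK=du


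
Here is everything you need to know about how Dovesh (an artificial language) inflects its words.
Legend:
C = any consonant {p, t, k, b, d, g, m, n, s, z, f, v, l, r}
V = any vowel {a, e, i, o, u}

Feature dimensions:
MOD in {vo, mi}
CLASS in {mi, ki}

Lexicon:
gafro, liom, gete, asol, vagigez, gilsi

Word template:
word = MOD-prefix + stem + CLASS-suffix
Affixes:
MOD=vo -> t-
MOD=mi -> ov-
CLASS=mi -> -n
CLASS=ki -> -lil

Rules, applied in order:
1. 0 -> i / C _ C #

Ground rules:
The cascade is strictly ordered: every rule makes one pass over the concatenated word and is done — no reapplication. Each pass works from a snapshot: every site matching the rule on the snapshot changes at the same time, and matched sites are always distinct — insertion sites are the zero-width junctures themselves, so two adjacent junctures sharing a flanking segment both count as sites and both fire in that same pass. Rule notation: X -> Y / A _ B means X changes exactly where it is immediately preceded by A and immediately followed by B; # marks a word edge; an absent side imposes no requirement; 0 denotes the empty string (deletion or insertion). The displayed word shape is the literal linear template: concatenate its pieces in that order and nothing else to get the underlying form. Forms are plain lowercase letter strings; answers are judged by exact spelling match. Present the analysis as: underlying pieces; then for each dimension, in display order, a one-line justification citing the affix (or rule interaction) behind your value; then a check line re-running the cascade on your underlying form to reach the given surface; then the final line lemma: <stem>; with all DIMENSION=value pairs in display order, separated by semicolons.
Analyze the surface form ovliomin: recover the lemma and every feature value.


underlying: ov-liom-n
MOD=mi - signalled by the affix ov-
CLASS=mi - signalled by the affix -n
check: ovliomn -> ovliomin
lemma: liom; MOD=mi; CLASS=mi


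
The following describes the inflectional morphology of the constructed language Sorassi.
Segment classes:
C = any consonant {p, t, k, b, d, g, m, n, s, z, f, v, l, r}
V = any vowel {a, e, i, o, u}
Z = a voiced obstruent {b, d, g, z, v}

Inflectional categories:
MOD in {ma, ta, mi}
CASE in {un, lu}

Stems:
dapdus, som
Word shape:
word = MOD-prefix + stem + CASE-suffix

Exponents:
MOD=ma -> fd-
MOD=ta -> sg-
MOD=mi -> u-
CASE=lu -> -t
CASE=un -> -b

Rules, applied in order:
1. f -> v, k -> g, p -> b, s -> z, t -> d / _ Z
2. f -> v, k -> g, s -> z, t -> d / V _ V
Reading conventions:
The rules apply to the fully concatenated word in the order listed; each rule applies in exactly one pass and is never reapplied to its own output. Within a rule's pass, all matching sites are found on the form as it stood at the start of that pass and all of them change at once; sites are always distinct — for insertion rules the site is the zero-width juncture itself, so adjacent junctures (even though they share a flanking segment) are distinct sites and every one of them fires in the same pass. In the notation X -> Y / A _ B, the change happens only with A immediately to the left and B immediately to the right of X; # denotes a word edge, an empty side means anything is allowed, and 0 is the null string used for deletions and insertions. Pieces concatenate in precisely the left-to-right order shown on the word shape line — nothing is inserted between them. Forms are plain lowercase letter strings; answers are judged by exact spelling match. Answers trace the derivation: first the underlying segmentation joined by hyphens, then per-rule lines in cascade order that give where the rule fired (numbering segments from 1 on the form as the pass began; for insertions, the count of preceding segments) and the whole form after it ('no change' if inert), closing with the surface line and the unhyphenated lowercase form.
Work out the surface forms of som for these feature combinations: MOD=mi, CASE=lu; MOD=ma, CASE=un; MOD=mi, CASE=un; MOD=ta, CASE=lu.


cell MOD=mi, CASE=lu:
underlying: u-som-t
1. f -> v, k -> g, p -> b, s -> z, t -> d / _ Z: no change
2. f -> v, k -> g, s -> z, t -> d / V _ V: fires at position(s) 2: uzomt
surface: uzomt

cell MOD=ma, CASE=un:
underlying: fd-som-b
1. f -> v, k -> g, p -> b, s -> z, t -> d / _ Z: fires at position(s) 1: vdsomb
2. f -> v, k -> g, s -> z, t -> d / V _ V: no change
surface: vdsomb

cell MOD=mi, CASE=un:
underlying: u-som-b
1. f -> v, k -> g, p -> b, s -> z, t -> d / _ Z: no change
2. f -> v, k -> g, s -> z, t -> d / V _ V: fires at position(s) 2: uzomb
surface: uzomb

cell MOD=ta, CASE=lu:
underlying: sg-som-t
1. f -> v, k -> g, p -> b, s -> z, t -> d / _ Z: fires at position(s) 1: zgsomt
2. f -> v, k -> g, s -> z, t -> d / V _ V: no change
surface: zgsomt


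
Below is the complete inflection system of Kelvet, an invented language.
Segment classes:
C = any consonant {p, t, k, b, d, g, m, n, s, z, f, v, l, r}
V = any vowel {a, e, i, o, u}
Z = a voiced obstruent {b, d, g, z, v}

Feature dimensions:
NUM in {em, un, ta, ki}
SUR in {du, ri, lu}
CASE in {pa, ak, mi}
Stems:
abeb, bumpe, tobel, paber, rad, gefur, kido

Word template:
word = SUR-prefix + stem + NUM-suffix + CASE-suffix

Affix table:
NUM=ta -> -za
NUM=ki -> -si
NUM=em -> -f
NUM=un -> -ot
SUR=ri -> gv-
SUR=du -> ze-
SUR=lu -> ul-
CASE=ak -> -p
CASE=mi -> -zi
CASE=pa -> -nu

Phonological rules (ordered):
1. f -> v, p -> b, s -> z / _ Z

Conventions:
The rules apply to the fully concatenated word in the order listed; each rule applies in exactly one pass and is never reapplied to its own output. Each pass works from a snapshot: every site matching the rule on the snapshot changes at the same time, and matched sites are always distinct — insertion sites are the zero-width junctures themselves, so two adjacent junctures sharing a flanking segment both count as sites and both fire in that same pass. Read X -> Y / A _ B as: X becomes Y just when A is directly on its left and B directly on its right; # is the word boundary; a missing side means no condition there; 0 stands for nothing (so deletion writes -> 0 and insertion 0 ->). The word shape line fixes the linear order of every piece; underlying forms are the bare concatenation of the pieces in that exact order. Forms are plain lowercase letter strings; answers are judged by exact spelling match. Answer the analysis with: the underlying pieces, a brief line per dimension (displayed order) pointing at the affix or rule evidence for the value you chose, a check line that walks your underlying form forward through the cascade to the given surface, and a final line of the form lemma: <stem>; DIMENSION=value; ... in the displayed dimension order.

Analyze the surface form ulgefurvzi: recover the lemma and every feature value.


underlying: ul-gefur-f-zi
NUM=em - signalled by the affix -f
SUR=lu - signalled by the affix ul-
CASE=mi - signalled by the affix -zi
check: ulgefurfzi -> ulgefurvzi
lemma: gefur; NUM=em; SUR=lu; CASE=mi


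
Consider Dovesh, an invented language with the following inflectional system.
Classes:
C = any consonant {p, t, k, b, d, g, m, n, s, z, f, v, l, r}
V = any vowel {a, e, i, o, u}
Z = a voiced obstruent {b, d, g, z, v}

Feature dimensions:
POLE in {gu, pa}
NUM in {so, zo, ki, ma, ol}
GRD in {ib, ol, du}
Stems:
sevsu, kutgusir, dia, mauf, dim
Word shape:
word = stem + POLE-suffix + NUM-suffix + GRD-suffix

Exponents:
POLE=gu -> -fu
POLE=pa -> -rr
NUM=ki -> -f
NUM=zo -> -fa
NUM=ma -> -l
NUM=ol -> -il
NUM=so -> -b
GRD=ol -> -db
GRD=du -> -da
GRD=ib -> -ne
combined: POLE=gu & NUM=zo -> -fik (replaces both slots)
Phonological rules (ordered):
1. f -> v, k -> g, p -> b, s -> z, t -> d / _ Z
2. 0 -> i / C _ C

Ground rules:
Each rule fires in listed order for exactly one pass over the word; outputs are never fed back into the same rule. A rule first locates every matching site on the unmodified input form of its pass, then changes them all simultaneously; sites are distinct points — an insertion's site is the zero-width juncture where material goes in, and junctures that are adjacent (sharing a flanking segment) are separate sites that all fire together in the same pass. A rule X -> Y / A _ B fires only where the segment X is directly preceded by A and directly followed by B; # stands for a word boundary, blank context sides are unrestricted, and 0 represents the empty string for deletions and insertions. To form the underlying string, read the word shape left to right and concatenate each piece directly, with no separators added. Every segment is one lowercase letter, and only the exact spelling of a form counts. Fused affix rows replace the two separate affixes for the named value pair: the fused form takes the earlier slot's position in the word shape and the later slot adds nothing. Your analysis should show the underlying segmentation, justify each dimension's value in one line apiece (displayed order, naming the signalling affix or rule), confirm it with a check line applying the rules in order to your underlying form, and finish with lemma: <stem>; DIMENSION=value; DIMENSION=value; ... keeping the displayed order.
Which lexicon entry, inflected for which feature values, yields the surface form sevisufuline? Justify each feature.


underlying: sevsu-fu-l-ne
POLE=gu - signalled by the affix -fu
NUM=ma - signalled by the affix -l
GRD=ib - signalled by the affix -ne
check: sevsufulne -> sevsufulne -> sevisufuline
lemma: sevsu; POLE=gu; NUM=ma; GRD=ib


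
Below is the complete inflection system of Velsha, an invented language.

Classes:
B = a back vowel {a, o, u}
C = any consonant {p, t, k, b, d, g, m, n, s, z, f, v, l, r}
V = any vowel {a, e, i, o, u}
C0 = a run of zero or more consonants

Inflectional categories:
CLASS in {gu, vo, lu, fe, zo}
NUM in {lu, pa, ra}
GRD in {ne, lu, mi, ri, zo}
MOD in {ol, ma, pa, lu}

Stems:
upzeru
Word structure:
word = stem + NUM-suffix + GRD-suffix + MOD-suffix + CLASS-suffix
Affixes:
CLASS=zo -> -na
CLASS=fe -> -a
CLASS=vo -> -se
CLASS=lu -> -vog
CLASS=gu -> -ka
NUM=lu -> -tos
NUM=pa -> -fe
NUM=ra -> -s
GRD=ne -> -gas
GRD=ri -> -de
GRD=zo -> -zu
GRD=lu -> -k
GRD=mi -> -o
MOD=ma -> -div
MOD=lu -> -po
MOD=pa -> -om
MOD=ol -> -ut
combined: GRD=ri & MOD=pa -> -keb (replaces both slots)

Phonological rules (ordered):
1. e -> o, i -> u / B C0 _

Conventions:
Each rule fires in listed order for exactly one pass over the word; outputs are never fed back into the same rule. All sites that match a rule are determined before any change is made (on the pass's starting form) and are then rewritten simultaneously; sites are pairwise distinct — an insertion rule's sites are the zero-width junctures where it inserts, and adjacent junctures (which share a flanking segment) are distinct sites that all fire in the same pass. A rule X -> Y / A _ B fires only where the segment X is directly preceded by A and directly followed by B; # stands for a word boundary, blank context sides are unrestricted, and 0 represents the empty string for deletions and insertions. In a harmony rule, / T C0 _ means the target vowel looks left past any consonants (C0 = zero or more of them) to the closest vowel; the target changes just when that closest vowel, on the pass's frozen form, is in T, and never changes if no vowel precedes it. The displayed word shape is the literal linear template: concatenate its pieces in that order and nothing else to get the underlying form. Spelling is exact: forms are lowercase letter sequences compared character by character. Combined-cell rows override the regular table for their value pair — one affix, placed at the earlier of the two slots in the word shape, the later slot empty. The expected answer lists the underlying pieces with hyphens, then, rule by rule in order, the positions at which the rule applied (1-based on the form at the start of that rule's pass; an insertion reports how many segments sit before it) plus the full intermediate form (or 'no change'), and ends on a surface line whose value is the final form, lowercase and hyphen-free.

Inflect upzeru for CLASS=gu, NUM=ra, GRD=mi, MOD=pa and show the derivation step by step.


underlying: upzeru-s-o-om-ka
1. e -> o, i -> u / B C0 _: fires at position(s) 4: upzorusoomka
surface: upzorusoomka


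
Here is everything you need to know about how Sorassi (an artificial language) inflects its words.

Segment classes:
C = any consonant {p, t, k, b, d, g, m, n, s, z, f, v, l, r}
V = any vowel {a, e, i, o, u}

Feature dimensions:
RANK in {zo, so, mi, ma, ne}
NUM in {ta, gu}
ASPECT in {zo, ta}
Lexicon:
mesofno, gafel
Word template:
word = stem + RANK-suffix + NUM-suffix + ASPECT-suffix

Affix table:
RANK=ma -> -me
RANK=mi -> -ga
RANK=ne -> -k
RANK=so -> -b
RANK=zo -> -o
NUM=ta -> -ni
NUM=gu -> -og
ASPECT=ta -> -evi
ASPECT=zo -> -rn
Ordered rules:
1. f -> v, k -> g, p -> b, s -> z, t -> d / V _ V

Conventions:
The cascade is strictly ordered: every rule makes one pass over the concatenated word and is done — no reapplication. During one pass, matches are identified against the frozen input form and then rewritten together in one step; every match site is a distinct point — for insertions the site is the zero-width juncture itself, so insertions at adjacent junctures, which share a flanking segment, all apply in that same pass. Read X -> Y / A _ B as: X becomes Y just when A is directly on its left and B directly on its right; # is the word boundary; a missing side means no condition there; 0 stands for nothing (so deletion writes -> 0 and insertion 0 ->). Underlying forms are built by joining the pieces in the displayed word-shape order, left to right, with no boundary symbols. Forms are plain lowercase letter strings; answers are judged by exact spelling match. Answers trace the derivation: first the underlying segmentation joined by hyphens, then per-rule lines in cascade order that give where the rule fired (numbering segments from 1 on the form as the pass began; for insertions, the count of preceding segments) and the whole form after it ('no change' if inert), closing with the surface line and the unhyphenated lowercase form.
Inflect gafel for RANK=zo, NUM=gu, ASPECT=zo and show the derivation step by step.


underlying: gafel-o-og-rn
1. f -> v, k -> g, p -> b, s -> z, t -> d / V _ V: fires at position(s) 3: gaveloogrn
surface: gaveloogrn


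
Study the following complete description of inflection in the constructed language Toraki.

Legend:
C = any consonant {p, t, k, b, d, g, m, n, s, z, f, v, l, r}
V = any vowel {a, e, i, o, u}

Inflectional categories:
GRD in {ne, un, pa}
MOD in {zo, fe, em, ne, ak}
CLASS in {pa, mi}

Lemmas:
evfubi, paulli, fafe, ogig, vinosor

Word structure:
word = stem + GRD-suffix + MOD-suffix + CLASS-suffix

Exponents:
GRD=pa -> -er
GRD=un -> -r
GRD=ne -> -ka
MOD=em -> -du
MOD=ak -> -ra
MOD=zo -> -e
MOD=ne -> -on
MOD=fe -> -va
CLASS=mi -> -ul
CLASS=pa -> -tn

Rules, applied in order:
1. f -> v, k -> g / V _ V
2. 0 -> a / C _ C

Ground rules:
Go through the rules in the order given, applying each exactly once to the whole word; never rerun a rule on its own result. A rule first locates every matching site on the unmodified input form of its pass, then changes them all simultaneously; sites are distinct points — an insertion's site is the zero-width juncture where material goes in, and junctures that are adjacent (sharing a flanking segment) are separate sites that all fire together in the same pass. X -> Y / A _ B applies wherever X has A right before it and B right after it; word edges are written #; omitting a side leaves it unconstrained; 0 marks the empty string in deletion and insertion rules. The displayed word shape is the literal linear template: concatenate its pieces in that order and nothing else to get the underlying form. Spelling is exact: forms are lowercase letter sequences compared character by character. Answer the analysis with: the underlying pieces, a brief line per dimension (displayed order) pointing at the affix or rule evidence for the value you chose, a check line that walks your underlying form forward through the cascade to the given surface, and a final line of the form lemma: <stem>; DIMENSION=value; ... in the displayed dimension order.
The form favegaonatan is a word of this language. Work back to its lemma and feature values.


underlying: fafe-ka-on-tn
GRD=ne - signalled by the affix -ka
MOD=ne - signalled by the affix -on
CLASS=pa - signalled by the affix -tn
check: fafekaontn -> favegaontn -> favegaonatan
lemma: fafe; GRD=ne; MOD=ne; CLASS=pa


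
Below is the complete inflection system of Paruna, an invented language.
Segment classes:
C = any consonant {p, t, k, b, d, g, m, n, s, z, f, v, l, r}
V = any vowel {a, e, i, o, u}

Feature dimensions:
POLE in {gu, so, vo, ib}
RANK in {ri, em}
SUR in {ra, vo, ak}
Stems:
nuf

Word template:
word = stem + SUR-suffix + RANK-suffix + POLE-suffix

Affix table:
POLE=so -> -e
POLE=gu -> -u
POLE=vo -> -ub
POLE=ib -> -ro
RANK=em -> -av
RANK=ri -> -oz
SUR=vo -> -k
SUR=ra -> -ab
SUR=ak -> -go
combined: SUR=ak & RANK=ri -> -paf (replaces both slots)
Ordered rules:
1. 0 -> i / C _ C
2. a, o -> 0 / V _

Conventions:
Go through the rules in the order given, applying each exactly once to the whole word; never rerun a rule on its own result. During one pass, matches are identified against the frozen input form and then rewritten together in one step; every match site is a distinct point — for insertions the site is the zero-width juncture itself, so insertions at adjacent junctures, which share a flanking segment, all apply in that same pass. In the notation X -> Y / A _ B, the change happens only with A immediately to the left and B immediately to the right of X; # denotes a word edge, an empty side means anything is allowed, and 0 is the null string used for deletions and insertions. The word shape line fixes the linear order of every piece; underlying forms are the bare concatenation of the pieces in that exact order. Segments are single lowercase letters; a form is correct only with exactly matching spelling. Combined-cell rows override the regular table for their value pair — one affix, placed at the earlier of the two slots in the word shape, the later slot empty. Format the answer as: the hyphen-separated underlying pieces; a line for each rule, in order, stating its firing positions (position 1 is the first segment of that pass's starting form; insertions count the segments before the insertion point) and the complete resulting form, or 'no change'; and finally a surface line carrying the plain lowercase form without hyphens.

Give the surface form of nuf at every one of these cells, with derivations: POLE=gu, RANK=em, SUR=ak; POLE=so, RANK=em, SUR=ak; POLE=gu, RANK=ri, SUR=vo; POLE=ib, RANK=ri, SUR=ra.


cell POLE=gu, RANK=em, SUR=ak:
underlying: nuf-go-av-u
1. 0 -> i / C _ C: inserts after position(s) 3: nufigoavu
2. a, o -> 0 / V _: fires at position(s) 7: nufigovu
surface: nufigovu

cell POLE=so, RANK=em, SUR=ak:
underlying: nuf-go-av-e
1. 0 -> i / C _ C: inserts after position(s) 3: nufigoave
2. a, o -> 0 / V _: fires at position(s) 7: nufigove
surface: nufigove

cell POLE=gu, RANK=ri, SUR=vo:
underlying: nuf-k-oz-u
1. 0 -> i / C _ C: inserts after position(s) 3: nufikozu
2. a, o -> 0 / V _: no change
surface: nufikozu

cell POLE=ib, RANK=ri, SUR=ra:
underlying: nuf-ab-oz-ro
1. 0 -> i / C _ C: inserts after position(s) 7: nufaboziro
2. a, o -> 0 / V _: no change
surface: nufaboziro


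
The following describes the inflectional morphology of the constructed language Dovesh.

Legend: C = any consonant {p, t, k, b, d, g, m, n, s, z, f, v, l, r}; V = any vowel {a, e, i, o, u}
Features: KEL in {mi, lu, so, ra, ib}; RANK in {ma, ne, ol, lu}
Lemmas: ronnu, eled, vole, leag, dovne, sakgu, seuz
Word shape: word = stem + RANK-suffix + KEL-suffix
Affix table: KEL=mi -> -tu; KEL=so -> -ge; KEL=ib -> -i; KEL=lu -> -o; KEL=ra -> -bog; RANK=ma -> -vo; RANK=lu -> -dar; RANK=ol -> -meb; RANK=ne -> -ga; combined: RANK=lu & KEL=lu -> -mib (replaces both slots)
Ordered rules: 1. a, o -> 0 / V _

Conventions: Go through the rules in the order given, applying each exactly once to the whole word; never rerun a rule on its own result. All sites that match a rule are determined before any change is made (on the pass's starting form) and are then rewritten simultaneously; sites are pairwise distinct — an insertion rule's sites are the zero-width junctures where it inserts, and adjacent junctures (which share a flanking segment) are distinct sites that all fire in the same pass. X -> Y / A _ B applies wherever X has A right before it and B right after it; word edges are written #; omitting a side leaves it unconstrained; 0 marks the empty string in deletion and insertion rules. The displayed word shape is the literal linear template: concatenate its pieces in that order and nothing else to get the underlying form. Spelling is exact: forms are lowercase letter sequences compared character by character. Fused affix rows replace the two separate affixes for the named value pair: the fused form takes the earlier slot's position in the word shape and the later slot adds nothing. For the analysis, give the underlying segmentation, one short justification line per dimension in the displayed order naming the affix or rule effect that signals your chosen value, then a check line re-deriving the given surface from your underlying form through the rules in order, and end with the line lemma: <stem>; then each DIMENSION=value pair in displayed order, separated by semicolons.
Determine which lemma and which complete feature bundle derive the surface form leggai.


underlying: leag-ga-i
KEL=ib - signalled by the affix -i
RANK=ne - signalled by the affix -ga
check: leaggai -> leggai
lemma: leag; KEL=ib; RANK=ne


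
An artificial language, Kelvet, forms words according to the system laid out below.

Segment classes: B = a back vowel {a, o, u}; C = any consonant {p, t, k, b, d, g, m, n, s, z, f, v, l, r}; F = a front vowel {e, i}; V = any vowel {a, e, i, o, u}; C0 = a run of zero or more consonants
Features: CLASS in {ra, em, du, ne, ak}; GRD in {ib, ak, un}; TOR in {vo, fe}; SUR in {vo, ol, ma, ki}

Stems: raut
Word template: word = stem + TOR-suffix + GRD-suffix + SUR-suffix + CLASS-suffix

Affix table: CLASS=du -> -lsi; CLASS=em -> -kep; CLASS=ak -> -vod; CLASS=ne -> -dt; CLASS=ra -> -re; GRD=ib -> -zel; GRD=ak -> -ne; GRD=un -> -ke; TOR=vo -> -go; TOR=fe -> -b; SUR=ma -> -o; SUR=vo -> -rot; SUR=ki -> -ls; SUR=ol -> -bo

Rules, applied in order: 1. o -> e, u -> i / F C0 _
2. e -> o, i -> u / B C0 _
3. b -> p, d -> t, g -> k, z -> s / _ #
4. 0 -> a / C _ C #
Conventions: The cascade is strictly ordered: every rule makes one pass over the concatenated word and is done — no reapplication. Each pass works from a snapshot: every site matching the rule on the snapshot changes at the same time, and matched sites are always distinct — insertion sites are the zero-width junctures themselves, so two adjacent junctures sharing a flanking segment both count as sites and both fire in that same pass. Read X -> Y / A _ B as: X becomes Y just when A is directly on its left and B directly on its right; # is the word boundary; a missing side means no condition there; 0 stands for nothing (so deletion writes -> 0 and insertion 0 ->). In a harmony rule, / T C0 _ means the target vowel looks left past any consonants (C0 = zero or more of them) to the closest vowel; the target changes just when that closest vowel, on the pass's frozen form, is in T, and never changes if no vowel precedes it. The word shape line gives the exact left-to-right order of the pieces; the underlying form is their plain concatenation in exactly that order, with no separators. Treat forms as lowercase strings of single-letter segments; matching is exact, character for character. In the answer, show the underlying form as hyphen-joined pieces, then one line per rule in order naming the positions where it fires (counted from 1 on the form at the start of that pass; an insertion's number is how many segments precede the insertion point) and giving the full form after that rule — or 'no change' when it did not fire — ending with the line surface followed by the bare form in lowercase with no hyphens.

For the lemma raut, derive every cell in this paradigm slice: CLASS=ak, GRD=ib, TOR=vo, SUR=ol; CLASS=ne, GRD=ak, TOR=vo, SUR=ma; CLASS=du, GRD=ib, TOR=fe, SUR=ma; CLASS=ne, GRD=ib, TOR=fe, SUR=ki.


cell CLASS=ak, GRD=ib, TOR=vo, SUR=ol:
underlying: raut-go-zel-bo-vod
1. o -> e, u -> i / F C0 _: fires at position(s) 11: rautgozelbevod
2. e -> o, i -> u / B C0 _: fires at position(s) 8: rautgozolbevod
3. b -> p, d -> t, g -> k, z -> s / _ #: fires at position(s) 14: rautgozolbevot
4. 0 -> a / C _ C #: no change
surface: rautgozolbevot

cell CLASS=ne, GRD=ak, TOR=vo, SUR=ma:
underlying: raut-go-ne-o-dt
1. o -> e, u -> i / F C0 _: fires at position(s) 9: rautgoneedt
2. e -> o, i -> u / B C0 _: fires at position(s) 8: rautgonoedt
3. b -> p, d -> t, g -> k, z -> s / _ #: no change
4. 0 -> a / C _ C #: inserts after position(s) 10: rautgonoedat
surface: rautgonoedat

cell CLASS=du, GRD=ib, TOR=fe, SUR=ma:
underlying: raut-b-zel-o-lsi
1. o -> e, u -> i / F C0 _: fires at position(s) 9: rautbzelelsi
2. e -> o, i -> u / B C0 _: fires at position(s) 7: rautbzolelsi
3. b -> p, d -> t, g -> k, z -> s / _ #: no change
4. 0 -> a / C _ C #: no change
surface: rautbzolelsi

cell CLASS=ne, GRD=ib, TOR=fe, SUR=ki:
underlying: raut-b-zel-ls-dt
1. o -> e, u -> i / F C0 _: no change
2. e -> o, i -> u / B C0 _: fires at position(s) 7: rautbzollsdt
3. b -> p, d -> t, g -> k, z -> s / _ #: no change
4. 0 -> a / C _ C #: inserts after position(s) 11: rautbzollsdat
surface: rautbzollsdat


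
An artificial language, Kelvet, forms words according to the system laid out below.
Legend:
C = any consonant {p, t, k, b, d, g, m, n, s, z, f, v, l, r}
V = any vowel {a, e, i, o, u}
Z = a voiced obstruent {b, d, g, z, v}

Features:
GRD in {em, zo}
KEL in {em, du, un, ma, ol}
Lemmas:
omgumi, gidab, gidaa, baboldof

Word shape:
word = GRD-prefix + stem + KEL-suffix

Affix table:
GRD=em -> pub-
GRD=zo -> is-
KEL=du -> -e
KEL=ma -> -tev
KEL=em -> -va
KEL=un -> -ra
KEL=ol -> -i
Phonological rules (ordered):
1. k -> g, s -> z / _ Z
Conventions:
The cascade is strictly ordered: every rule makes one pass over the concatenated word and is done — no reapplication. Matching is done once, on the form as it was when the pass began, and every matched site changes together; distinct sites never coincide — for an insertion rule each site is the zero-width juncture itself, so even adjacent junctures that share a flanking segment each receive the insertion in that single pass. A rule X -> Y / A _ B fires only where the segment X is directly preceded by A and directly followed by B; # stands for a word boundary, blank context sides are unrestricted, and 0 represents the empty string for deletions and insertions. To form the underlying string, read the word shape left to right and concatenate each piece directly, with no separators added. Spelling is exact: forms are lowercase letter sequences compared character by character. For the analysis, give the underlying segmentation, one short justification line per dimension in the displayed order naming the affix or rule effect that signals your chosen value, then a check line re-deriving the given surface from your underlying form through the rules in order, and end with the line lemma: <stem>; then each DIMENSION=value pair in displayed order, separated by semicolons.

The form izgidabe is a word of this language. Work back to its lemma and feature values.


underlying: is-gidab-e
GRD=zo - signalled by the affix is-
KEL=du - signalled by the affix -e
check: isgidabe -> izgidabe
lemma: gidab; GRD=zo; KEL=du


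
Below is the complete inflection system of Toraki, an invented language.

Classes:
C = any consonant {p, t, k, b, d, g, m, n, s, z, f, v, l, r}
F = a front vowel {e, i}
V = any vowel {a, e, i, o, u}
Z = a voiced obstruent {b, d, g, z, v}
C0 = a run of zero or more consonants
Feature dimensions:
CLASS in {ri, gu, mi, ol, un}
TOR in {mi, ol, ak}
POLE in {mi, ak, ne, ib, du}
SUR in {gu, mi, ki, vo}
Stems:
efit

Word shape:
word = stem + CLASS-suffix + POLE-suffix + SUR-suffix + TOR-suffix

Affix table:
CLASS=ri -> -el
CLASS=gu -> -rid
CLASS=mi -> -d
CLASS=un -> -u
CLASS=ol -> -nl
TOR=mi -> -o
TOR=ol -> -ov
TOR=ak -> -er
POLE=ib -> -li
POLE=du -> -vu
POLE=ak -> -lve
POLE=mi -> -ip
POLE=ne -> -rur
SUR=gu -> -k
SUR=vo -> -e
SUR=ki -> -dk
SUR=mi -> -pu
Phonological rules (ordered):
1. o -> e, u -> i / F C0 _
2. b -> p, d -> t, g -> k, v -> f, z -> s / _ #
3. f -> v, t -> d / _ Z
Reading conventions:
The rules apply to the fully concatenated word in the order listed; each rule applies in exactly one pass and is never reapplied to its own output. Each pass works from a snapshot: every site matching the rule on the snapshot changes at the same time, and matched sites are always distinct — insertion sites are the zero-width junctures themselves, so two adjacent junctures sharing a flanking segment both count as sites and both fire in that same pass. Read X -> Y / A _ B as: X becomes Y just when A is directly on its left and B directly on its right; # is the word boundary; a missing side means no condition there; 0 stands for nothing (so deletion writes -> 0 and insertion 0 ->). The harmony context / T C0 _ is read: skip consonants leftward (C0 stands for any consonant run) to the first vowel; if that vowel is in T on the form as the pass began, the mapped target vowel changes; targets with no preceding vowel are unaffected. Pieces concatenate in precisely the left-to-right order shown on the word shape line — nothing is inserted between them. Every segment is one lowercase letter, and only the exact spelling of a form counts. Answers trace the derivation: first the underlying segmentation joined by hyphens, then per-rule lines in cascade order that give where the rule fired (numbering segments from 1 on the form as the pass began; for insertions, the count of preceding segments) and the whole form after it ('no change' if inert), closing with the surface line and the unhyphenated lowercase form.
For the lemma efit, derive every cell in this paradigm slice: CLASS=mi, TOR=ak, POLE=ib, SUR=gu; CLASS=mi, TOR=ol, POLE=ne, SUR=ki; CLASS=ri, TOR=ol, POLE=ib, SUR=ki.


cell CLASS=mi, TOR=ak, POLE=ib, SUR=gu:
underlying: efit-d-li-k-er
1. o -> e, u -> i / F C0 _: no change
2. b -> p, d -> t, g -> k, v -> f, z -> s / _ #: no change
3. f -> v, t -> d / _ Z: fires at position(s) 4: efiddliker
surface: efiddliker

cell CLASS=mi, TOR=ol, POLE=ne, SUR=ki:
underlying: efit-d-rur-dk-ov
1. o -> e, u -> i / F C0 _: fires at position(s) 7: efitdrirdkov
2. b -> p, d -> t, g -> k, v -> f, z -> s / _ #: fires at position(s) 12: efitdrirdkof
3. f -> v, t -> d / _ Z: fires at position(s) 4: efiddrirdkof
surface: efiddrirdkof

cell CLASS=ri, TOR=ol, POLE=ib, SUR=ki:
underlying: efit-el-li-dk-ov
1. o -> e, u -> i / F C0 _: fires at position(s) 11: efitellidkev
2. b -> p, d -> t, g -> k, v -> f, z -> s / _ #: fires at position(s) 12: efitellidkef
3. f -> v, t -> d / _ Z: no change
surface: efitellidkef


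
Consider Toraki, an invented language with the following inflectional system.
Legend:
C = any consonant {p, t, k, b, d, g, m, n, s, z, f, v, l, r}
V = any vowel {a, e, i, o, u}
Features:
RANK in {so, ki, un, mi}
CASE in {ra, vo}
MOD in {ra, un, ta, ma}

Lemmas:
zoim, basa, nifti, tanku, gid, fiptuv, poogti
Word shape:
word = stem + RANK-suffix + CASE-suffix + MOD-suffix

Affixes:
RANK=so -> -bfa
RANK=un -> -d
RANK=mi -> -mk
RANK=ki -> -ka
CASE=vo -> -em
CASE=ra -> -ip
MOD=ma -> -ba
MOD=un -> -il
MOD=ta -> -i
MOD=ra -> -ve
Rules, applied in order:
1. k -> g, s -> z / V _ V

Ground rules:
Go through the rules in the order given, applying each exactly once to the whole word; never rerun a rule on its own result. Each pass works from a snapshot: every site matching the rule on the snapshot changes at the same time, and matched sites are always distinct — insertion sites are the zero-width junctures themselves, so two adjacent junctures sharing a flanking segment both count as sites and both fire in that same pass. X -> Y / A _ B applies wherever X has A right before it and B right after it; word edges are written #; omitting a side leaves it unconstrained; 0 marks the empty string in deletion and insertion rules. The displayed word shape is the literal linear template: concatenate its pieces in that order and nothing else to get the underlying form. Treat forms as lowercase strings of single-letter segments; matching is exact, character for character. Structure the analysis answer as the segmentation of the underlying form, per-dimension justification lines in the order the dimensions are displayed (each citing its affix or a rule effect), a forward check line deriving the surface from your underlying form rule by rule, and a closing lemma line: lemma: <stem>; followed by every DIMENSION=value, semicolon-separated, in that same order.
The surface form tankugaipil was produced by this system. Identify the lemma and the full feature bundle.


underlying: tanku-ka-ip-il
RANK=ki - signalled by the affix -ka
CASE=ra - signalled by the affix -ip
MOD=un - signalled by the affix -il
check: tankukaipil -> tankugaipil
lemma: tanku; RANK=ki; CASE=ra; MOD=un


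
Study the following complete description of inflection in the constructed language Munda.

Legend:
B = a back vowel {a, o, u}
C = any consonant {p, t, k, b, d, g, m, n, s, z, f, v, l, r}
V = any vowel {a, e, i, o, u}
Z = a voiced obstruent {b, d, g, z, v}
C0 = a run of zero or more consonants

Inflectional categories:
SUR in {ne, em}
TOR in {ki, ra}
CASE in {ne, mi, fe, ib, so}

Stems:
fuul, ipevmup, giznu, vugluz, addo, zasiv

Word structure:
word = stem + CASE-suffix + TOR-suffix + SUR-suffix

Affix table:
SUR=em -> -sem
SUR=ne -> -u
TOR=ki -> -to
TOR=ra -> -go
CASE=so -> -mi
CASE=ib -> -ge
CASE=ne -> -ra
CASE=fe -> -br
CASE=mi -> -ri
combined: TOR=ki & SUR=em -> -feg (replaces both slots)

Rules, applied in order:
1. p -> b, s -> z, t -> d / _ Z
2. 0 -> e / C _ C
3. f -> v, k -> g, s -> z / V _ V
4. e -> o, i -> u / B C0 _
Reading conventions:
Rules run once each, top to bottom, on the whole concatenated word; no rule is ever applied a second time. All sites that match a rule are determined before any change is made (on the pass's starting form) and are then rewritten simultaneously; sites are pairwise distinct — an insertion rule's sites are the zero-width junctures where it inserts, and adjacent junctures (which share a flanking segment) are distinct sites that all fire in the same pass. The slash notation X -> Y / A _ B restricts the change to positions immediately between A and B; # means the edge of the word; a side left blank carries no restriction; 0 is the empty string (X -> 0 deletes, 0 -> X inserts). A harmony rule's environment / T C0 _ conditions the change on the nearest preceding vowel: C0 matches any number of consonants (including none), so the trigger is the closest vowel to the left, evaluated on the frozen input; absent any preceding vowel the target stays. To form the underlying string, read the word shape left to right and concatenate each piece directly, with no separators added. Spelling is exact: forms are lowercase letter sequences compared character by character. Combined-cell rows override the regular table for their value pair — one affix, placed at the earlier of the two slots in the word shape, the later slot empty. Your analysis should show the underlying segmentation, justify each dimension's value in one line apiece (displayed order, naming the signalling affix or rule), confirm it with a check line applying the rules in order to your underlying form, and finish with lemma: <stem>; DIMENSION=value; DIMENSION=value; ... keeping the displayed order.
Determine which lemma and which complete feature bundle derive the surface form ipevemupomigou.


underlying: ipevmup-mi-go-u
SUR=ne - signalled by the affix -u
TOR=ra - signalled by the affix -go
CASE=so - signalled by the affix -mi
check: ipevmupmigou -> ipevmupmigou -> ipevemupemigou -> ipevemupemigou -> ipevemupomigou
lemma: ipevmup; SUR=ne; TOR=ra; CASE=so
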